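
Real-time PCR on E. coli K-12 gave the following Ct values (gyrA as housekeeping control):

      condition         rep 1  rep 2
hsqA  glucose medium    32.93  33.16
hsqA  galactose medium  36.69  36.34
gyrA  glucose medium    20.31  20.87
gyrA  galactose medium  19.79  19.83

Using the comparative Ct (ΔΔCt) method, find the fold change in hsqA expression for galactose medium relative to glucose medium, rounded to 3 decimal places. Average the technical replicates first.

Mean Ct: hsqA glucose medium 33.045; hsqA galactose medium 36.515; gyrA glucose medium 20.590; gyrA galactose medium 19.810
ΔCt(glucose medium) = 33.045 − 20.590 = 12.455
ΔCt(galactose medium) = 36.515 − 19.810 = 16.705
ΔΔCt = 16.705 − 12.455 = 4.250
Fold change = 2^(−4.250) = 0.0526

0.053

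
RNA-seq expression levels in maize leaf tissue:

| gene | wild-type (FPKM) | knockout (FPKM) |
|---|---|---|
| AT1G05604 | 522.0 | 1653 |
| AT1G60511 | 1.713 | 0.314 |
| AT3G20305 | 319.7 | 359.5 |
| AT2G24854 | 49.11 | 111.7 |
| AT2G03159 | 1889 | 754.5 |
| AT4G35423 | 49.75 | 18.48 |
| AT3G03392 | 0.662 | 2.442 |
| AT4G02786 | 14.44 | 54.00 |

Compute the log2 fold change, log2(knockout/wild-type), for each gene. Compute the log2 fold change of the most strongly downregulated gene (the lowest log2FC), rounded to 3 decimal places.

log2(1653/522.0) = 1.663  (AT1G05604)
log2(0.314/1.713) = -2.448  (AT1G60511)
log2(359.5/319.7) = 0.169  (AT3G20305)
log2(111.7/49.11) = 1.186  (AT2G24854)
log2(754.5/1889) = -1.324  (AT2G03159)
log2(18.48/49.75) = -1.429  (AT4G35423)
log2(2.442/0.662) = 1.883  (AT3G03392)
log2(54.00/14.44) = 1.903  (AT4G02786)
AT1G60511 is most strongly downregulated.

-2.448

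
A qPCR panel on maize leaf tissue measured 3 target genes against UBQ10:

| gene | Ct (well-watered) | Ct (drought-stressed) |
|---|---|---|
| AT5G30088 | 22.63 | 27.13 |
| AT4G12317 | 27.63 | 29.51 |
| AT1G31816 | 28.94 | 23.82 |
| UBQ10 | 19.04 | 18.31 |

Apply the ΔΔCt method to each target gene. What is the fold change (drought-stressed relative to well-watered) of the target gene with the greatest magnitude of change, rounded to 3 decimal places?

0.027

AT5G30088: ΔΔCt = (27.13−18.31) − (22.63−19.04) = 8.82 − 3.59 = 5.23; fold change = 2^-5.23 = 0.027
AT4G12317: ΔΔCt = (29.51−18.31) − (27.63−19.04) = 11.20 − 8.59 = 2.61; fold change = 2^-2.61 = 0.164
AT1G31816: ΔΔCt = (23.82−18.31) − (28.94−19.04) = 5.51 − 9.90 = -4.39; fold change = 2^4.39 = 20.966
AT5G30088 has the largest |ΔΔCt| = 5.23.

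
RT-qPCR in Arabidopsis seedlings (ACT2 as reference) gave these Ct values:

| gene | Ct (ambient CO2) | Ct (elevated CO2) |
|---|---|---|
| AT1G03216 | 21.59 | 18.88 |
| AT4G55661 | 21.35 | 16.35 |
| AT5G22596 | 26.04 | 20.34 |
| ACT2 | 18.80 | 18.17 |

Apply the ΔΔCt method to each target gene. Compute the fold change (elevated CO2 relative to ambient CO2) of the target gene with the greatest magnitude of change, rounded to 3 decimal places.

33.591

AT1G03216: ΔΔCt = (18.88−18.17) − (21.59−18.80) = 0.71 − 2.79 = -2.08; fold change = 2^2.08 = 4.228
AT4G55661: ΔΔCt = (16.35−18.17) − (21.35−18.80) = -1.82 − 2.55 = -4.37; fold change = 2^4.37 = 20.678
AT5G22596: ΔΔCt = (20.34−18.17) − (26.04−18.80) = 2.17 − 7.24 = -5.07; fold change = 2^5.07 = 33.591
AT5G22596 has the largest |ΔΔCt| = 5.07.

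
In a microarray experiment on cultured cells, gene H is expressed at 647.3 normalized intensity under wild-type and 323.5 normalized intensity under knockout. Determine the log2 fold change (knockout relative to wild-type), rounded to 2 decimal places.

-1.00

Fold change = 323.5 / 647.3 = 0.4998
log2(0.4998) = -1.001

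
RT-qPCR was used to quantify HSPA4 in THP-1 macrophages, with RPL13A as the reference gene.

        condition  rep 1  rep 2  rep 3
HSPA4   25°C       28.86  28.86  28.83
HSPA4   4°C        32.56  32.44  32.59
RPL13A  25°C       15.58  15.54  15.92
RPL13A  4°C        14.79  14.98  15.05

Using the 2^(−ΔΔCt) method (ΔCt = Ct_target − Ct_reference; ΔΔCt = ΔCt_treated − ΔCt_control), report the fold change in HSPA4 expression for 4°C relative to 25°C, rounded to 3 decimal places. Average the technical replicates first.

0.047

Mean Ct: HSPA4 25°C 28.850; HSPA4 4°C 32.530; RPL13A 25°C 15.680; RPL13A 4°C 14.940
ΔCt(25°C) = 28.850 − 15.680 = 13.170
ΔCt(4°C) = 32.530 − 14.940 = 17.590
ΔΔCt = 17.590 − 13.170 = 4.420
Fold change = 2^(−4.420) = 0.0467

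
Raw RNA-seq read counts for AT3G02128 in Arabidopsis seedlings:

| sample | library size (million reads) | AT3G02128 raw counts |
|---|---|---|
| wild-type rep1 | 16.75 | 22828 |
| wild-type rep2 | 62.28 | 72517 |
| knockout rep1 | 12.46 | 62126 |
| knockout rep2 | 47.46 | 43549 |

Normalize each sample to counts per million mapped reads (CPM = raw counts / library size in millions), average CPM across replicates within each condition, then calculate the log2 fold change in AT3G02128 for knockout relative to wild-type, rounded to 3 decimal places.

1.224

CPM(wild-type rep1) = 22828 / 16.75 = 1362.8657
CPM(wild-type rep2) = 72517 / 62.28 = 1164.3706
CPM(knockout rep1) = 62126 / 12.46 = 4986.0353
CPM(knockout rep2) = 43549 / 47.46 = 917.5938
mean CPM(wild-type) = 1263.6181; mean CPM(knockout) = 2951.8145
Fold change = 2951.8145 / 1263.6181 = 2.33600
log2(2.33600) = 1.2240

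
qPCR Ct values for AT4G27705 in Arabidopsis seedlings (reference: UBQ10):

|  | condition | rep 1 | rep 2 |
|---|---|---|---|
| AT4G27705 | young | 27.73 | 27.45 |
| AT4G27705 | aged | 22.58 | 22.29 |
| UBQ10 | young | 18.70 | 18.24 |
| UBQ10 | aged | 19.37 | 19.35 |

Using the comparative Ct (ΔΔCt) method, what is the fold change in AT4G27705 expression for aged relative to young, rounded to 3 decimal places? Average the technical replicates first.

66.028

Mean Ct: AT4G27705 young 27.590; AT4G27705 aged 22.435; UBQ10 young 18.470; UBQ10 aged 19.360
ΔCt(young) = 27.590 − 18.470 = 9.120
ΔCt(aged) = 22.435 − 19.360 = 3.075
ΔΔCt = 3.075 − 9.120 = -6.045
Fold change = 2^(−(-6.045)) = 2^6.045 = 66.0277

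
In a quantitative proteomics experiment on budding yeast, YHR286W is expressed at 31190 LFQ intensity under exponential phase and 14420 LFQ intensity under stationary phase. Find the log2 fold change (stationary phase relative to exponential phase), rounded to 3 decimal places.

Fold change = 14420 / 31190 = 0.4623
log2(0.4623) = -1.1130

-1.113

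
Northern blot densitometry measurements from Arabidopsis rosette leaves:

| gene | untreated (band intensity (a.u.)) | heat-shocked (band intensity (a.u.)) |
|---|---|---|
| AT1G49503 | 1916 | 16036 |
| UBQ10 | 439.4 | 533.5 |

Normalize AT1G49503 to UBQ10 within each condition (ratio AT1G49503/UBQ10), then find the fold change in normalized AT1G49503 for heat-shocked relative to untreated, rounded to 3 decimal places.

AT1G49503/UBQ10 (untreated) = 1916 / 439.4 = 4.3605
AT1G49503/UBQ10 (heat-shocked) = 16036 / 533.5 = 30.058
Fold change = 30.058 / 4.3605 = 6.8933

6.893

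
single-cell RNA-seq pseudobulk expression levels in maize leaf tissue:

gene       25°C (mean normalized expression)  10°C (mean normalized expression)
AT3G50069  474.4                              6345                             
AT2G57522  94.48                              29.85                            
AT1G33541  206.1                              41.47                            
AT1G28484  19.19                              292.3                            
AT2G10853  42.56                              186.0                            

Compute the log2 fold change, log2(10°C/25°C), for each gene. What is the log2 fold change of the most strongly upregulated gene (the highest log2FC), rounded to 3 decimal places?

3.929

log2(6345/474.4) = 3.741  (AT3G50069)
log2(29.85/94.48) = -1.662  (AT2G57522)
log2(41.47/206.1) = -2.313  (AT1G33541)
log2(292.3/19.19) = 3.929  (AT1G28484)
log2(186.0/42.56) = 2.128  (AT2G10853)
AT1G28484 is most strongly upregulated.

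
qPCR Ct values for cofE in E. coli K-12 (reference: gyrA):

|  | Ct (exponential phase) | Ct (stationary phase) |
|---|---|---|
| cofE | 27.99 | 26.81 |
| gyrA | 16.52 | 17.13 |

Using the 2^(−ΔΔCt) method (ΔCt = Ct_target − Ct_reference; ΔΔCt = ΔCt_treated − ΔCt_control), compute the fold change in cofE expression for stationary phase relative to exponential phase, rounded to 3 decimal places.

ΔCt(exponential phase) = 27.990 − 16.520 = 11.470
ΔCt(stationary phase) = 26.810 − 17.130 = 9.680
ΔΔCt = 9.680 − 11.470 = -1.790
Fold change = 2^(−(-1.790)) = 2^1.790 = 3.4581

3.458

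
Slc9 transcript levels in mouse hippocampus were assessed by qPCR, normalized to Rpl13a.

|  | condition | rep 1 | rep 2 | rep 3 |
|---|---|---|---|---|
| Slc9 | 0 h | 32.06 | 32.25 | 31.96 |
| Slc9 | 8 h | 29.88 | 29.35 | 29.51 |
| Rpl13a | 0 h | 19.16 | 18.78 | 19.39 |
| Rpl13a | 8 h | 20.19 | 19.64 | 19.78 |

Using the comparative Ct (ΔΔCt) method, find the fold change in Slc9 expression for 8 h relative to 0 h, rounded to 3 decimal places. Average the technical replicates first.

9.646

Mean Ct: Slc9 0 h 32.090; Slc9 8 h 29.580; Rpl13a 0 h 19.110; Rpl13a 8 h 19.870
ΔCt(0 h) = 32.090 − 19.110 = 12.980
ΔCt(8 h) = 29.580 − 19.870 = 9.710
ΔΔCt = 9.710 − 12.980 = -3.270
Fold change = 2^(−(-3.270)) = 2^3.270 = 9.6465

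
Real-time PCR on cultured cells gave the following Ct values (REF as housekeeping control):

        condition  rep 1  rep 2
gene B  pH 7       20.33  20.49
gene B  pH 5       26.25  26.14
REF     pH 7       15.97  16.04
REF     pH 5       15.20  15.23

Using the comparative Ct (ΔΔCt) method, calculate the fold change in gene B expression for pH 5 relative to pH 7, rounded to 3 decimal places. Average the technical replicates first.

Mean Ct: gene B pH 7 20.410; gene B pH 5 26.195; REF pH 7 16.005; REF pH 5 15.215
ΔCt(pH 7) = 20.410 − 16.005 = 4.405
ΔCt(pH 5) = 26.195 − 15.215 = 10.980
ΔΔCt = 10.980 − 4.405 = 6.575
Fold change = 2^(−6.575) = 0.0105

0.010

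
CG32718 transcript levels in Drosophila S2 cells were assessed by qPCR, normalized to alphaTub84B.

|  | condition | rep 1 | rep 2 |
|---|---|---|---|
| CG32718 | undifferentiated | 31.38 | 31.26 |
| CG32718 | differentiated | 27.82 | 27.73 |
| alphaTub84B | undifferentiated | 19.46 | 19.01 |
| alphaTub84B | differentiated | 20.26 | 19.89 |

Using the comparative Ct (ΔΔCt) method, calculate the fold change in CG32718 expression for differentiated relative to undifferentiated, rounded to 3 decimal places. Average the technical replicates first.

Mean Ct: CG32718 undifferentiated 31.320; CG32718 differentiated 27.775; alphaTub84B undifferentiated 19.235; alphaTub84B differentiated 20.075
ΔCt(undifferentiated) = 31.320 − 19.235 = 12.085
ΔCt(differentiated) = 27.775 − 20.075 = 7.700
ΔΔCt = 7.700 − 12.085 = -4.385
Fold change = 2^(−(-4.385)) = 2^4.385 = 20.8938

20.894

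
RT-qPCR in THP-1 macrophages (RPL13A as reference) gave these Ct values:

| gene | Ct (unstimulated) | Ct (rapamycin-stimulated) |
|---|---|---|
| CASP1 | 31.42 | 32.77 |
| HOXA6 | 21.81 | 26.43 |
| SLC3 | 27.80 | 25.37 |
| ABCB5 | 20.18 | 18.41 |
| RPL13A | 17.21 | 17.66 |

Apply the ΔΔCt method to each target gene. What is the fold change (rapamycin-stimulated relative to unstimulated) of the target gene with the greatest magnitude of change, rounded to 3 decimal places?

0.056

CASP1: ΔΔCt = (32.77−17.66) − (31.42−17.21) = 15.11 − 14.21 = 0.90; fold change = 2^-0.90 = 0.536
HOXA6: ΔΔCt = (26.43−17.66) − (21.81−17.21) = 8.77 − 4.60 = 4.17; fold change = 2^-4.17 = 0.056
SLC3: ΔΔCt = (25.37−17.66) − (27.80−17.21) = 7.71 − 10.59 = -2.88; fold change = 2^2.88 = 7.362
ABCB5: ΔΔCt = (18.41−17.66) − (20.18−17.21) = 0.75 − 2.97 = -2.22; fold change = 2^2.22 = 4.659
HOXA6 has the largest |ΔΔCt| = 4.17.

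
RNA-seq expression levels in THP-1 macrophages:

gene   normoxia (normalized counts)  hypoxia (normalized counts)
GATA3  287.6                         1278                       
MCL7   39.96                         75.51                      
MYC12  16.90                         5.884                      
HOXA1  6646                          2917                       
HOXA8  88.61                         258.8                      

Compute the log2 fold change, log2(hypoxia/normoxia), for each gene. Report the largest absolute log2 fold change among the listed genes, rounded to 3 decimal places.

log2(1278/287.6) = 2.152  (GATA3)
log2(75.51/39.96) = 0.918  (MCL7)
log2(5.884/16.90) = -1.522  (MYC12)
log2(2917/6646) = -1.188  (HOXA1)
log2(258.8/88.61) = 1.546  (HOXA8)
The largest magnitude belongs to GATA3.

2.152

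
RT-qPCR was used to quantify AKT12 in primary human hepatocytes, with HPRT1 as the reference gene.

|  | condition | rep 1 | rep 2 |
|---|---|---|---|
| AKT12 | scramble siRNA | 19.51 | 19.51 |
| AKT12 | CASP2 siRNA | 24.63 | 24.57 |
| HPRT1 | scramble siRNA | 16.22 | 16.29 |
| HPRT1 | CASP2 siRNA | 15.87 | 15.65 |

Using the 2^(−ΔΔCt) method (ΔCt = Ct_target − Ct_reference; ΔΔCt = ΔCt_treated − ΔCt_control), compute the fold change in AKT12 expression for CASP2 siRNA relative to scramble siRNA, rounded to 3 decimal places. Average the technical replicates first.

Mean Ct: AKT12 scramble siRNA 19.510; AKT12 CASP2 siRNA 24.600; HPRT1 scramble siRNA 16.255; HPRT1 CASP2 siRNA 15.760
ΔCt(scramble siRNA) = 19.510 − 16.255 = 3.255
ΔCt(CASP2 siRNA) = 24.600 − 15.760 = 8.840
ΔΔCt = 8.840 − 3.255 = 5.585
Fold change = 2^(−5.585) = 0.0208

0.021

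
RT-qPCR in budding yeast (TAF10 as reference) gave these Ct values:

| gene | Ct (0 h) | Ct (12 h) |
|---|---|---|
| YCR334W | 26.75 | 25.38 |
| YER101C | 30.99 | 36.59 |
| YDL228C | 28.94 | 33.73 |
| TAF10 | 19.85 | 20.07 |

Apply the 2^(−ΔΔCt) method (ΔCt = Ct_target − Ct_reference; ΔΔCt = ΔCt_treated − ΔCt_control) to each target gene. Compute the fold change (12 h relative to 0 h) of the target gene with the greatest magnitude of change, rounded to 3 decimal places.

YCR334W: ΔΔCt = (25.38−20.07) − (26.75−19.85) = 5.31 − 6.90 = -1.59; fold change = 2^1.59 = 3.010
YER101C: ΔΔCt = (36.59−20.07) − (30.99−19.85) = 16.52 − 11.14 = 5.38; fold change = 2^-5.38 = 0.024
YDL228C: ΔΔCt = (33.73−20.07) − (28.94−19.85) = 13.66 − 9.09 = 4.57; fold change = 2^-4.57 = 0.042
YER101C has the largest |ΔΔCt| = 5.38.

0.024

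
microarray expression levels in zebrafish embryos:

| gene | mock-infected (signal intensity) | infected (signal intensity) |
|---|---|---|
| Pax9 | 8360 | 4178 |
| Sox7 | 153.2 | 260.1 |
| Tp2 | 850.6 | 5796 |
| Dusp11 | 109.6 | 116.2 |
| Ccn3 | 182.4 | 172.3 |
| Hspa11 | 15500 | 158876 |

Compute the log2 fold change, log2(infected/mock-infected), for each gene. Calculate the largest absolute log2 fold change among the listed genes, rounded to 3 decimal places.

3.358

log2(4178/8360) = -1.001  (Pax9)
log2(260.1/153.2) = 0.764  (Sox7)
log2(5796/850.6) = 2.769  (Tp2)
log2(116.2/109.6) = 0.084  (Dusp11)
log2(172.3/182.4) = -0.082  (Ccn3)
log2(158876/15500) = 3.358  (Hspa11)
The largest magnitude belongs to Hspa11.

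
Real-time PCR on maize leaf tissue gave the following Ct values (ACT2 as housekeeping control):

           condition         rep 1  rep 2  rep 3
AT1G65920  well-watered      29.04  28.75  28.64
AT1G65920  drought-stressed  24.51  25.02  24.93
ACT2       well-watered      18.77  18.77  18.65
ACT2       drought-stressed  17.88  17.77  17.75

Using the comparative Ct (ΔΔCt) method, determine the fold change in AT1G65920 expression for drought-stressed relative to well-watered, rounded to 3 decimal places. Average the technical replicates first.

8.340

Mean Ct: AT1G65920 well-watered 28.810; AT1G65920 drought-stressed 24.820; ACT2 well-watered 18.730; ACT2 drought-stressed 17.800
ΔCt(well-watered) = 28.810 − 18.730 = 10.080
ΔCt(drought-stressed) = 24.820 − 17.800 = 7.020
ΔΔCt = 7.020 − 10.080 = -3.060
Fold change = 2^(−(-3.060)) = 2^3.060 = 8.3397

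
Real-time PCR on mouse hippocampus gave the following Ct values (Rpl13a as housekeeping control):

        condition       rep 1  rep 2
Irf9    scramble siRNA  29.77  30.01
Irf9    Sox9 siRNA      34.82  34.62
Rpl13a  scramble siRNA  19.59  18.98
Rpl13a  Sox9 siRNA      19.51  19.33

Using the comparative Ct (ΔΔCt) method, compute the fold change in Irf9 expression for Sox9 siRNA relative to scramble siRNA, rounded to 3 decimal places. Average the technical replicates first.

0.039

Mean Ct: Irf9 scramble siRNA 29.890; Irf9 Sox9 siRNA 34.720; Rpl13a scramble siRNA 19.285; Rpl13a Sox9 siRNA 19.420
ΔCt(scramble siRNA) = 29.890 − 19.285 = 10.605
ΔCt(Sox9 siRNA) = 34.720 − 19.420 = 15.300
ΔΔCt = 15.300 − 10.605 = 4.695
Fold change = 2^(−4.695) = 0.0386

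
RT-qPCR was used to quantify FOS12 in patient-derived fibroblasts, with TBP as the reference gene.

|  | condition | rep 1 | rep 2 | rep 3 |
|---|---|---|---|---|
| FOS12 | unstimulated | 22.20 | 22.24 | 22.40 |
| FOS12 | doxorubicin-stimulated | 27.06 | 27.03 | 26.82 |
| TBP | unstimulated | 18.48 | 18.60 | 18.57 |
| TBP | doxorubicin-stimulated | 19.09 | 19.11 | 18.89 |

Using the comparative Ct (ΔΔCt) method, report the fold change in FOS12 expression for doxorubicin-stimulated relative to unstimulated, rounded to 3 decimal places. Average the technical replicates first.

0.054

Mean Ct: FOS12 unstimulated 22.280; FOS12 doxorubicin-stimulated 26.970; TBP unstimulated 18.550; TBP doxorubicin-stimulated 19.030
ΔCt(unstimulated) = 22.280 − 18.550 = 3.730
ΔCt(doxorubicin-stimulated) = 26.970 − 19.030 = 7.940
ΔΔCt = 7.940 − 3.730 = 4.210
Fold change = 2^(−4.210) = 0.0540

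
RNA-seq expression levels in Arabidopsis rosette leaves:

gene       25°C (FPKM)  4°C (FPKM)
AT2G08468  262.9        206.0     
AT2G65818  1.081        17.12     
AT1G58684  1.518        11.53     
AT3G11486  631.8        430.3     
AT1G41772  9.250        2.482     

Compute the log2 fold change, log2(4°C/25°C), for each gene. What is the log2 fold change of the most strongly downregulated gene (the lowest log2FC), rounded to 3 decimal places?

log2(206.0/262.9) = -0.352  (AT2G08468)
log2(17.12/1.081) = 3.985  (AT2G65818)
log2(11.53/1.518) = 2.925  (AT1G58684)
log2(430.3/631.8) = -0.554  (AT3G11486)
log2(2.482/9.250) = -1.898  (AT1G41772)
AT1G41772 is most strongly downregulated.

-1.898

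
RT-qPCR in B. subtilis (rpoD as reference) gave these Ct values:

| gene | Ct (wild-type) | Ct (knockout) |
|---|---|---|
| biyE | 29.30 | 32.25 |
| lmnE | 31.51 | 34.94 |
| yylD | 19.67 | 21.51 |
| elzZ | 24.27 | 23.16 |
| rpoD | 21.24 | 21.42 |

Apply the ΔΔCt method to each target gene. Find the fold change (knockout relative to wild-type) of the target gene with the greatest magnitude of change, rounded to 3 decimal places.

biyE: ΔΔCt = (32.25−21.42) − (29.30−21.24) = 10.83 − 8.06 = 2.77; fold change = 2^-2.77 = 0.147
lmnE: ΔΔCt = (34.94−21.42) − (31.51−21.24) = 13.52 − 10.27 = 3.25; fold change = 2^-3.25 = 0.105
yylD: ΔΔCt = (21.51−21.42) − (19.67−21.24) = 0.09 − (-1.57) = 1.66; fold change = 2^-1.66 = 0.316
elzZ: ΔΔCt = (23.16−21.42) − (24.27−21.24) = 1.74 − 3.03 = -1.29; fold change = 2^1.29 = 2.445
lmnE has the largest |ΔΔCt| = 3.25.

0.105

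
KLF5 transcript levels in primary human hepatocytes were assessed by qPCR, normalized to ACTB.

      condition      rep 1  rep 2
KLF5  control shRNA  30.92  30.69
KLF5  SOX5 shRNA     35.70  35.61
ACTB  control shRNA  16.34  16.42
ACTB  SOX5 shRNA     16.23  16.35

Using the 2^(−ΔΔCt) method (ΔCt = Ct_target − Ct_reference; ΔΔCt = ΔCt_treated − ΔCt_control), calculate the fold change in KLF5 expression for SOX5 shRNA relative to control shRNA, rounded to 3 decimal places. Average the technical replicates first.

Mean Ct: KLF5 control shRNA 30.805; KLF5 SOX5 shRNA 35.655; ACTB control shRNA 16.380; ACTB SOX5 shRNA 16.290
ΔCt(control shRNA) = 30.805 − 16.380 = 14.425
ΔCt(SOX5 shRNA) = 35.655 − 16.290 = 19.365
ΔΔCt = 19.365 − 14.425 = 4.940
Fold change = 2^(−4.940) = 0.0326

0.033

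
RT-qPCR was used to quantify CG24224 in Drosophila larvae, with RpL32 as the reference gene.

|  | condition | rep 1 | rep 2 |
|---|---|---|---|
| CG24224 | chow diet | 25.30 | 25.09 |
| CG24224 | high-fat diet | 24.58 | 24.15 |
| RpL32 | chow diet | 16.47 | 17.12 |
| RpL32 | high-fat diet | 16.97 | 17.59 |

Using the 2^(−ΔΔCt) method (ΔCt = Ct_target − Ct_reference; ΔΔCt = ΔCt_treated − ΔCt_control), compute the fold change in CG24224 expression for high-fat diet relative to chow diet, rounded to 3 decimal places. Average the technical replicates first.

Mean Ct: CG24224 chow diet 25.195; CG24224 high-fat diet 24.365; RpL32 chow diet 16.795; RpL32 high-fat diet 17.280
ΔCt(chow diet) = 25.195 − 16.795 = 8.400
ΔCt(high-fat diet) = 24.365 − 17.280 = 7.085
ΔΔCt = 7.085 − 8.400 = -1.315
Fold change = 2^(−(-1.315)) = 2^1.315 = 2.4880

2.488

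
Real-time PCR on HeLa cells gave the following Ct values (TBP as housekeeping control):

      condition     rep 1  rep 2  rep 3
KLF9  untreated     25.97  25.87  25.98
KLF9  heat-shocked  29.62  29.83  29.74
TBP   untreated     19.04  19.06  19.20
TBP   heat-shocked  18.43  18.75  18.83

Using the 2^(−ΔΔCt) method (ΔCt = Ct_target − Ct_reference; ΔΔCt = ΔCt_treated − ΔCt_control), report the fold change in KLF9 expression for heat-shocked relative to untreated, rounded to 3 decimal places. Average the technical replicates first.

0.054

Mean Ct: KLF9 untreated 25.940; KLF9 heat-shocked 29.730; TBP untreated 19.100; TBP heat-shocked 18.670
ΔCt(untreated) = 25.940 − 19.100 = 6.840
ΔCt(heat-shocked) = 29.730 − 18.670 = 11.060
ΔΔCt = 11.060 − 6.840 = 4.220
Fold change = 2^(−4.220) = 0.0537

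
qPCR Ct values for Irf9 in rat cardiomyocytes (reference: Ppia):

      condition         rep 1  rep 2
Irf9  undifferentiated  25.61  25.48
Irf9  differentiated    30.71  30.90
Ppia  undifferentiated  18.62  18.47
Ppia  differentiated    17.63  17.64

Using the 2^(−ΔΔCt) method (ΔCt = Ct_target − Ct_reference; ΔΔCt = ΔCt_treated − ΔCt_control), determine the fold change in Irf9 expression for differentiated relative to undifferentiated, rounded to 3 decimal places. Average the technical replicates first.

Mean Ct: Irf9 undifferentiated 25.545; Irf9 differentiated 30.805; Ppia undifferentiated 18.545; Ppia differentiated 17.635
ΔCt(undifferentiated) = 25.545 − 18.545 = 7.000
ΔCt(differentiated) = 30.805 − 17.635 = 13.170
ΔΔCt = 13.170 − 7.000 = 6.170
Fold change = 2^(−6.170) = 0.0139

0.014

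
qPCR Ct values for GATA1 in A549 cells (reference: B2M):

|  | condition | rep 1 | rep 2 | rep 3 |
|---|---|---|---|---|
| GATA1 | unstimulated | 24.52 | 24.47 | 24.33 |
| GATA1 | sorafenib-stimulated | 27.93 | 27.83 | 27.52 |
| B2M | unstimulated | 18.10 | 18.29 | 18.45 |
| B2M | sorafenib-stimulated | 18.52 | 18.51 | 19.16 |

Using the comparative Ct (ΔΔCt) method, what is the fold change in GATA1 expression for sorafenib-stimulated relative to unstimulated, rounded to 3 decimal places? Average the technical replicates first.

Mean Ct: GATA1 unstimulated 24.440; GATA1 sorafenib-stimulated 27.760; B2M unstimulated 18.280; B2M sorafenib-stimulated 18.730
ΔCt(unstimulated) = 24.440 − 18.280 = 6.160
ΔCt(sorafenib-stimulated) = 27.760 − 18.730 = 9.030
ΔΔCt = 9.030 − 6.160 = 2.870
Fold change = 2^(−2.870) = 0.1368

0.137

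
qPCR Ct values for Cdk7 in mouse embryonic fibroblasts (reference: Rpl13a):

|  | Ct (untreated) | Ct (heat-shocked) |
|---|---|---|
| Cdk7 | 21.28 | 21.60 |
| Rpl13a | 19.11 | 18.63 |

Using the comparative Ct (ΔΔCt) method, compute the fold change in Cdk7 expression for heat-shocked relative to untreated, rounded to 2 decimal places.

ΔCt(untreated) = 21.280 − 19.110 = 2.170
ΔCt(heat-shocked) = 21.600 − 18.630 = 2.970
ΔΔCt = 2.970 − 2.170 = 0.800
Fold change = 2^(−0.800) = 0.574

0.57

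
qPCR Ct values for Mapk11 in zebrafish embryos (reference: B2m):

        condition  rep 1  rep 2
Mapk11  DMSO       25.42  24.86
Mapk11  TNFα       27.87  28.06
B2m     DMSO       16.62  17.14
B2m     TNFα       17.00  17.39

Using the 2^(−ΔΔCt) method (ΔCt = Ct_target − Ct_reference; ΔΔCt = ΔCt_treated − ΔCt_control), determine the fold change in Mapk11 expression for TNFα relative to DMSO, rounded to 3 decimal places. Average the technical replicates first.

0.176

Mean Ct: Mapk11 DMSO 25.140; Mapk11 TNFα 27.965; B2m DMSO 16.880; B2m TNFα 17.195
ΔCt(DMSO) = 25.140 − 16.880 = 8.260
ΔCt(TNFα) = 27.965 − 17.195 = 10.770
ΔΔCt = 10.770 − 8.260 = 2.510
Fold change = 2^(−2.510) = 0.1756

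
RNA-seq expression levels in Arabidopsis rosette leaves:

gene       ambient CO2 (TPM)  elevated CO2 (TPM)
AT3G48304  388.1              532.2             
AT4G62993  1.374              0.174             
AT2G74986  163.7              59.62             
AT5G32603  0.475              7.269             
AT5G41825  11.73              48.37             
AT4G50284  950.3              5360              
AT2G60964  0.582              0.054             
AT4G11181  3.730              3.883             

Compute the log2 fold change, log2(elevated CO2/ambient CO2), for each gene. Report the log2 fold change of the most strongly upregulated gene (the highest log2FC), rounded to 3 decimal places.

log2(532.2/388.1) = 0.456  (AT3G48304)
log2(0.174/1.374) = -2.981  (AT4G62993)
log2(59.62/163.7) = -1.457  (AT2G74986)
log2(7.269/0.475) = 3.936  (AT5G32603)
log2(48.37/11.73) = 2.044  (AT5G41825)
log2(5360/950.3) = 2.496  (AT4G50284)
log2(0.054/0.582) = -3.430  (AT2G60964)
log2(3.883/3.730) = 0.058  (AT4G11181)
AT5G32603 is most strongly upregulated.

3.936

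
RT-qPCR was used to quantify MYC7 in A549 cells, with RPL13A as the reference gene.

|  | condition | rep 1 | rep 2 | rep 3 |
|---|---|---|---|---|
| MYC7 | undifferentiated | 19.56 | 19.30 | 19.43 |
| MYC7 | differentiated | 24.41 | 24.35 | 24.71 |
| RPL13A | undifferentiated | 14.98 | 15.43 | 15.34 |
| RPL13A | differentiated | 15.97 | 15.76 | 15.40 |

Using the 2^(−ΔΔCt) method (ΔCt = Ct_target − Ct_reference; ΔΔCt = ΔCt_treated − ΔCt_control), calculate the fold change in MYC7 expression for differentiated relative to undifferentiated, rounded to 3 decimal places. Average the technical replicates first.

0.041

Mean Ct: MYC7 undifferentiated 19.430; MYC7 differentiated 24.490; RPL13A undifferentiated 15.250; RPL13A differentiated 15.710
ΔCt(undifferentiated) = 19.430 − 15.250 = 4.180
ΔCt(differentiated) = 24.490 − 15.710 = 8.780
ΔΔCt = 8.780 − 4.180 = 4.600
Fold change = 2^(−4.600) = 0.0412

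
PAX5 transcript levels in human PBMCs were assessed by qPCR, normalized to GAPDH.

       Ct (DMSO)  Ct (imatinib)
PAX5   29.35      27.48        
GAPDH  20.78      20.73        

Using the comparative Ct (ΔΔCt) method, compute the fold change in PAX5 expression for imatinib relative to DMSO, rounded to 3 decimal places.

ΔCt(DMSO) = 29.350 − 20.780 = 8.570
ΔCt(imatinib) = 27.480 − 20.730 = 6.750
ΔΔCt = 6.750 − 8.570 = -1.820
Fold change = 2^(−(-1.820)) = 2^1.820 = 3.5308

3.531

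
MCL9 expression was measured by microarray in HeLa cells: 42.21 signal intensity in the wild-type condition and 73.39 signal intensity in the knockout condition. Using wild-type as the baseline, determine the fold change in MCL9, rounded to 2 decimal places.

1.74

Fold change = 73.39 / 42.21 = 1.739
MCL9 is upregulated.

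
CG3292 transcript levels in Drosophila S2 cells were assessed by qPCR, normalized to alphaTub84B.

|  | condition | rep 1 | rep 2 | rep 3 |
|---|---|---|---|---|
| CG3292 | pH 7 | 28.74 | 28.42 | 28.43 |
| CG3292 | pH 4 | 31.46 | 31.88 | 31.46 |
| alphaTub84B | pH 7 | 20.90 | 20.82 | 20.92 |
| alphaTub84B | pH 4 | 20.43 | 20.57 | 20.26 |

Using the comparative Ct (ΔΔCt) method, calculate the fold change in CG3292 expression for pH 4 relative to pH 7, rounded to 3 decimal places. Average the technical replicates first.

Mean Ct: CG3292 pH 7 28.530; CG3292 pH 4 31.600; alphaTub84B pH 7 20.880; alphaTub84B pH 4 20.420
ΔCt(pH 7) = 28.530 − 20.880 = 7.650
ΔCt(pH 4) = 31.600 − 20.420 = 11.180
ΔΔCt = 11.180 − 7.650 = 3.530
Fold change = 2^(−3.530) = 0.0866

0.087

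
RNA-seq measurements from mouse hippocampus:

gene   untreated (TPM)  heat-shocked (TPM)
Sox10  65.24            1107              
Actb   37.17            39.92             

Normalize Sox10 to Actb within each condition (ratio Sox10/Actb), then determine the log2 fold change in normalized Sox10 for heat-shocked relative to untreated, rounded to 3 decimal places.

3.982

Sox10/Actb (untreated) = 65.24 / 37.17 = 1.7552
Sox10/Actb (heat-shocked) = 1107 / 39.92 = 27.73
Fold change = 27.73 / 1.7552 = 15.7992
log2(15.7992) = 3.9818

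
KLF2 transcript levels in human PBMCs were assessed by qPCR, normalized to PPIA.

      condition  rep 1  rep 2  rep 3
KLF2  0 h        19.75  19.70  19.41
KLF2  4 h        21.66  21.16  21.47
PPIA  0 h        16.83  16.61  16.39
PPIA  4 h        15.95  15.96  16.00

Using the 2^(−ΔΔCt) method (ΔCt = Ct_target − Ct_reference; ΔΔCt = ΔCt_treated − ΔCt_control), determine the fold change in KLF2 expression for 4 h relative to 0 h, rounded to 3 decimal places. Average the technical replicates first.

0.183

Mean Ct: KLF2 0 h 19.620; KLF2 4 h 21.430; PPIA 0 h 16.610; PPIA 4 h 15.970
ΔCt(0 h) = 19.620 − 16.610 = 3.010
ΔCt(4 h) = 21.430 − 15.970 = 5.460
ΔΔCt = 5.460 − 3.010 = 2.450
Fold change = 2^(−2.450) = 0.1830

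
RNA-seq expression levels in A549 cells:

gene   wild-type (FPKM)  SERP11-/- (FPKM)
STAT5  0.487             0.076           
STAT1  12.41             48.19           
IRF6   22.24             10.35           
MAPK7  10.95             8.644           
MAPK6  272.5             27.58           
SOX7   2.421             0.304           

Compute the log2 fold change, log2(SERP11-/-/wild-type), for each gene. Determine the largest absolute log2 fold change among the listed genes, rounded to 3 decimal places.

log2(0.076/0.487) = -2.680  (STAT5)
log2(48.19/12.41) = 1.957  (STAT1)
log2(10.35/22.24) = -1.104  (IRF6)
log2(8.644/10.95) = -0.341  (MAPK7)
log2(27.58/272.5) = -3.305  (MAPK6)
log2(0.304/2.421) = -2.993  (SOX7)
The largest magnitude belongs to MAPK6.

3.305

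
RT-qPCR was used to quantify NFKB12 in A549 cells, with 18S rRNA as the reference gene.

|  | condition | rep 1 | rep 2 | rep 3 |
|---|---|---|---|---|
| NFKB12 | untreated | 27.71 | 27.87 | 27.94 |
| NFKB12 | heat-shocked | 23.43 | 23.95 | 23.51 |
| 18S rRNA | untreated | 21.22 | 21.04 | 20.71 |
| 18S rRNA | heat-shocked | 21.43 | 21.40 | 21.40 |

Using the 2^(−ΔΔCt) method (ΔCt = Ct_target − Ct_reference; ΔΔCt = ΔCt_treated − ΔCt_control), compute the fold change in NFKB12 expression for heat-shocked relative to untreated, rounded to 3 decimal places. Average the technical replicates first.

Mean Ct: NFKB12 untreated 27.840; NFKB12 heat-shocked 23.630; 18S rRNA untreated 20.990; 18S rRNA heat-shocked 21.410
ΔCt(untreated) = 27.840 − 20.990 = 6.850
ΔCt(heat-shocked) = 23.630 − 21.410 = 2.220
ΔΔCt = 2.220 − 6.850 = -4.630
Fold change = 2^(−(-4.630)) = 2^4.630 = 24.7610

24.761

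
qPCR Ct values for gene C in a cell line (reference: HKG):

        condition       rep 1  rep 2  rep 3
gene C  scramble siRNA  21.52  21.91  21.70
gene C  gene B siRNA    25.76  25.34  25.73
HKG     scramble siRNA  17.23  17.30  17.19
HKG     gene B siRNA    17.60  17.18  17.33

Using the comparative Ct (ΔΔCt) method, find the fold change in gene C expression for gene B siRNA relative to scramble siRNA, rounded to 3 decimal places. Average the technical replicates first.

Mean Ct: gene C scramble siRNA 21.710; gene C gene B siRNA 25.610; HKG scramble siRNA 17.240; HKG gene B siRNA 17.370
ΔCt(scramble siRNA) = 21.710 − 17.240 = 4.470
ΔCt(gene B siRNA) = 25.610 − 17.370 = 8.240
ΔΔCt = 8.240 − 4.470 = 3.770
Fold change = 2^(−3.770) = 0.0733

0.073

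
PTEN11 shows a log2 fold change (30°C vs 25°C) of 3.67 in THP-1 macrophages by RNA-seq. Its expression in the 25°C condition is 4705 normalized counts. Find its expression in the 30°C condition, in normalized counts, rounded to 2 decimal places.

59887.99

Fold change = 2^(3.67) = 12.7286
30°C expression = 4705 × 12.7286 = 59887.99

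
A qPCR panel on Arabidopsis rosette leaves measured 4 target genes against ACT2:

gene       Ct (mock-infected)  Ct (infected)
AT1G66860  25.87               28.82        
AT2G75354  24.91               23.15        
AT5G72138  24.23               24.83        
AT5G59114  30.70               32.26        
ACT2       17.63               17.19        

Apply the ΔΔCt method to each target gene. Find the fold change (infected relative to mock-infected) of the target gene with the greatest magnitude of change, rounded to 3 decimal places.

0.095

AT1G66860: ΔΔCt = (28.82−17.19) − (25.87−17.63) = 11.63 − 8.24 = 3.39; fold change = 2^-3.39 = 0.095
AT2G75354: ΔΔCt = (23.15−17.19) − (24.91−17.63) = 5.96 − 7.28 = -1.32; fold change = 2^1.32 = 2.497
AT5G72138: ΔΔCt = (24.83−17.19) − (24.23−17.63) = 7.64 − 6.60 = 1.04; fold change = 2^-1.04 = 0.486
AT5G59114: ΔΔCt = (32.26−17.19) − (30.70−17.63) = 15.07 − 13.07 = 2.00; fold change = 2^-2.00 = 0.250
AT1G66860 has the largest |ΔΔCt| = 3.39.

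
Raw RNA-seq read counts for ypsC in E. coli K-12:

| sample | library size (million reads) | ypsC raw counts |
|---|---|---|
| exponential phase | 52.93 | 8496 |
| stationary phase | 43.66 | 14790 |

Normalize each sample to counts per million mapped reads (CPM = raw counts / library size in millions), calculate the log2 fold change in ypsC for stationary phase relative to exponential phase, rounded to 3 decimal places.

CPM(exponential phase) = 8496 / 52.93 = 160.5139
CPM(stationary phase) = 14790 / 43.66 = 338.7540
Fold change = 338.7540 / 160.5139 = 2.11043
log2(2.11043) = 1.0775

1.078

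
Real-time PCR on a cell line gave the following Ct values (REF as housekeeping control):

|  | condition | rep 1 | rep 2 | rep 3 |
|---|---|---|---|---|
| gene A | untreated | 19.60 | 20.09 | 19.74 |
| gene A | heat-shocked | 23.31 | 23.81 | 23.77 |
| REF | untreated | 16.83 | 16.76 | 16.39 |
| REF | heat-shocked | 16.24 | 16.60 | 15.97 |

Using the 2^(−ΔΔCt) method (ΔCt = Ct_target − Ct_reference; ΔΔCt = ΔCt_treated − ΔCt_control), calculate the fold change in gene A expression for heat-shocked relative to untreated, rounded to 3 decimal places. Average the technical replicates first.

Mean Ct: gene A untreated 19.810; gene A heat-shocked 23.630; REF untreated 16.660; REF heat-shocked 16.270
ΔCt(untreated) = 19.810 − 16.660 = 3.150
ΔCt(heat-shocked) = 23.630 − 16.270 = 7.360
ΔΔCt = 7.360 − 3.150 = 4.210
Fold change = 2^(−4.210) = 0.0540

0.054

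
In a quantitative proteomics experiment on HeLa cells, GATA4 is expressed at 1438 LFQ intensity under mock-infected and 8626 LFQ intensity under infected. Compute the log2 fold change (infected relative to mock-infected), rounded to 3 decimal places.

Fold change = 8626 / 1438 = 5.9986
log2(5.9986) = 2.5846

2.585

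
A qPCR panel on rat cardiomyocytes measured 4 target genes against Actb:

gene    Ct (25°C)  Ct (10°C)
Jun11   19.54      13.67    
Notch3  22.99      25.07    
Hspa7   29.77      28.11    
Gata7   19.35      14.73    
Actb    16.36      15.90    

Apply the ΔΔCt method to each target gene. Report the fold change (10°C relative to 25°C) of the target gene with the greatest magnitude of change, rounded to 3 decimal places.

42.518

Jun11: ΔΔCt = (13.67−15.90) − (19.54−16.36) = -2.23 − 3.18 = -5.41; fold change = 2^5.41 = 42.518
Notch3: ΔΔCt = (25.07−15.90) − (22.99−16.36) = 9.17 − 6.63 = 2.54; fold change = 2^-2.54 = 0.172
Hspa7: ΔΔCt = (28.11−15.90) − (29.77−16.36) = 12.21 − 13.41 = -1.20; fold change = 2^1.20 = 2.297
Gata7: ΔΔCt = (14.73−15.90) − (19.35−16.36) = -1.17 − 2.99 = -4.16; fold change = 2^4.16 = 17.877
Jun11 has the largest |ΔΔCt| = 5.41.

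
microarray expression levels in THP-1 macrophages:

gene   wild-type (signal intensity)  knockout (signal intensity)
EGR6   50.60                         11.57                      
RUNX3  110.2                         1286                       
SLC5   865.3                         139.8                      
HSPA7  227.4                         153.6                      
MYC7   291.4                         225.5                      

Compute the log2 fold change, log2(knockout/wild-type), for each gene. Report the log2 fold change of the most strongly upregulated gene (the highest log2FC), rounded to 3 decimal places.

log2(11.57/50.60) = -2.129  (EGR6)
log2(1286/110.2) = 3.545  (RUNX3)
log2(139.8/865.3) = -2.630  (SLC5)
log2(153.6/227.4) = -0.566  (HSPA7)
log2(225.5/291.4) = -0.370  (MYC7)
RUNX3 is most strongly upregulated.

3.545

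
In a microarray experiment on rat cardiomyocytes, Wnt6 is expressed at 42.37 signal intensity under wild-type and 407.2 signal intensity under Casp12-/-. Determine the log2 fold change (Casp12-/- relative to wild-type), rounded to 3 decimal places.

3.265

Fold change = 407.2 / 42.37 = 9.6106
log2(9.6106) = 3.2646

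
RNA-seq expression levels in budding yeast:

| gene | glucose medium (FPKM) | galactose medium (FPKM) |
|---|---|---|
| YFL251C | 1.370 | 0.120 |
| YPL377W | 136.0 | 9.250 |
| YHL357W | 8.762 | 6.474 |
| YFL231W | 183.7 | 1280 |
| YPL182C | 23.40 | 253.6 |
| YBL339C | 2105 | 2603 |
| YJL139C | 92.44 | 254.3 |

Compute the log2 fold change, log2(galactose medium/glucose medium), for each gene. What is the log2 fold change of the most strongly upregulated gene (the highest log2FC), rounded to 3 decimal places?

log2(0.120/1.370) = -3.513  (YFL251C)
log2(9.250/136.0) = -3.878  (YPL377W)
log2(6.474/8.762) = -0.437  (YHL357W)
log2(1280/183.7) = 2.801  (YFL231W)
log2(253.6/23.40) = 3.438  (YPL182C)
log2(2603/2105) = 0.306  (YBL339C)
log2(254.3/92.44) = 1.460  (YJL139C)
YPL182C is most strongly upregulated.

3.438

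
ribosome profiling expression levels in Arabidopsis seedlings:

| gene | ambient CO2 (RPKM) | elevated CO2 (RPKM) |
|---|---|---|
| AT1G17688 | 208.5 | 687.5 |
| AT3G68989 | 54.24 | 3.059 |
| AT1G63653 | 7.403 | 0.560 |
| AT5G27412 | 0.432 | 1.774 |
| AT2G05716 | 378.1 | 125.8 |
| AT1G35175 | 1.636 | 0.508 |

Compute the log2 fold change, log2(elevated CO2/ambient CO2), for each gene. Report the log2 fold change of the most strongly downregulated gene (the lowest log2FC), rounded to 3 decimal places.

log2(687.5/208.5) = 1.721  (AT1G17688)
log2(3.059/54.24) = -4.148  (AT3G68989)
log2(0.560/7.403) = -3.725  (AT1G63653)
log2(1.774/0.432) = 2.038  (AT5G27412)
log2(125.8/378.1) = -1.588  (AT2G05716)
log2(0.508/1.636) = -1.687  (AT1G35175)
AT3G68989 is most strongly downregulated.

-4.148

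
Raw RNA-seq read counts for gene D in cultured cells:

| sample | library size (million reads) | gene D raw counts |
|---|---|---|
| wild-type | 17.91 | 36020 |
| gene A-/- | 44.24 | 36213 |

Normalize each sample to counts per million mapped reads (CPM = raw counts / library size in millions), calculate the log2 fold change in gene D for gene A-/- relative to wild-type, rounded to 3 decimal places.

CPM(wild-type) = 36020 / 17.91 = 2011.1669
CPM(gene A-/-) = 36213 / 44.24 = 818.5579
Fold change = 818.5579 / 2011.1669 = 0.40701
log2(0.40701) = -1.2969

-1.297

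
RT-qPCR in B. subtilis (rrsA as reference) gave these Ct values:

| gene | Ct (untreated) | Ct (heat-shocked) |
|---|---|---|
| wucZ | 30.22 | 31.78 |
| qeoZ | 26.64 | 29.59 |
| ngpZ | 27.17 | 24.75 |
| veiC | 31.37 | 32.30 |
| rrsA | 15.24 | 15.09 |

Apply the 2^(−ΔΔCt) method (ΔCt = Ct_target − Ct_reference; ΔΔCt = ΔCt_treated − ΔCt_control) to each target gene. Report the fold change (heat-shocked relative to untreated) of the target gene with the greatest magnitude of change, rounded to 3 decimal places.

wucZ: ΔΔCt = (31.78−15.09) − (30.22−15.24) = 16.69 − 14.98 = 1.71; fold change = 2^-1.71 = 0.306
qeoZ: ΔΔCt = (29.59−15.09) − (26.64−15.24) = 14.50 − 11.40 = 3.10; fold change = 2^-3.10 = 0.117
ngpZ: ΔΔCt = (24.75−15.09) − (27.17−15.24) = 9.66 − 11.93 = -2.27; fold change = 2^2.27 = 4.823
veiC: ΔΔCt = (32.30−15.09) − (31.37−15.24) = 17.21 − 16.13 = 1.08; fold change = 2^-1.08 = 0.473
qeoZ has the largest |ΔΔCt| = 3.10.

0.117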